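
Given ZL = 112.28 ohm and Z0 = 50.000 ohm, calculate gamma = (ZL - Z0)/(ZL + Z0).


gamma = (112.28 - 50.000) / (112.28 + 50.000) = 0.3838

0.3838


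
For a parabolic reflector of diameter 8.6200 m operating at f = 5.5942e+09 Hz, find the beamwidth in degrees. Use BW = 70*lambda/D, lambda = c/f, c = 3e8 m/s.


lambda = c / f = 3.0000e+08 / 5.5942e+09 = 0.05362697 m
BW = 70 * 0.05362697 / 8.6200 = 0.4355 deg

0.4355 deg


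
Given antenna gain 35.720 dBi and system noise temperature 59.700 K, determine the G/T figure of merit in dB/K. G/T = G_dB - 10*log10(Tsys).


G/T = 35.720 - 10*log10(59.700) = 35.720 - 17.75974 = 17.96 dB/K

17.96 dB/K


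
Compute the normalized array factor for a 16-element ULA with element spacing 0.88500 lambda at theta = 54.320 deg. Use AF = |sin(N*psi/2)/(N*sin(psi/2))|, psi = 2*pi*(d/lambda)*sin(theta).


psi = 2*pi*0.88500*sin(54.320 deg) = 4.516819 rad
AF = |sin(16*4.516819/2) / (16*sin(4.516819/2))| = 0.08088

0.08088


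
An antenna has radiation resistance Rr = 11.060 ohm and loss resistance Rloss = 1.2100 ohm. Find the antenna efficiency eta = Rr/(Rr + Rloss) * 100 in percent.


eta = 11.060 / (11.060 + 1.2100) * 100 = 90.14%

90.14%


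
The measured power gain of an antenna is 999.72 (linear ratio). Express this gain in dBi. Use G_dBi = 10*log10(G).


G_dBi = 10 * log10(999.72) = 30.00 dBi

30.00 dBi


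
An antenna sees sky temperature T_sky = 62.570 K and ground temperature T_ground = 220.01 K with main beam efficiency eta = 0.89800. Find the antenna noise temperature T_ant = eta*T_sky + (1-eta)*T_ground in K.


T_ant = 0.89800 * 62.570 + (1 - 0.89800) * 220.01 = 78.63 K

78.63 K


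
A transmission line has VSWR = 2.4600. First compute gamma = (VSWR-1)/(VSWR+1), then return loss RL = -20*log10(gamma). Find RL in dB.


gamma = (2.4600 - 1) / (2.4600 + 1) = 0.4219653
RL = -20 * log10(0.4219653) = 7.494 dB

7.494 dB


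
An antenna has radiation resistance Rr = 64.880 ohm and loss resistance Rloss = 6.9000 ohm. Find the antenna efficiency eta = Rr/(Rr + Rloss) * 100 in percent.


eta = 64.880 / (64.880 + 6.9000) * 100 = 90.39%

90.39%


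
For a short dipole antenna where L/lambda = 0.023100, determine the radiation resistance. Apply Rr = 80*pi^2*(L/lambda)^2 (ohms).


Rr = 80 * pi^2 * (0.023100)^2 = 80 * 9.869604 * 5.336100e-04 = 0.4213 ohm

0.4213 ohm


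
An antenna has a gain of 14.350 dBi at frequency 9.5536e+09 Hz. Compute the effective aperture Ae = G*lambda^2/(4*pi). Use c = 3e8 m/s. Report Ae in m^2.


lambda = c / f = 3.0000e+08 / 9.5536e+09 = 0.03140178 m
G_linear = 10^(14.350/10) = 27.22701
Ae = G_linear * lambda^2 / (4*pi) = 27.22701 * 0.03140178^2 / (4*pi) = 2.136e-03 m^2

2.136e-03 m^2


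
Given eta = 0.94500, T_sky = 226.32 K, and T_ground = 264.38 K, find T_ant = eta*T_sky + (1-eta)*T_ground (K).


T_ant = 0.94500 * 226.32 + (1 - 0.94500) * 264.38 = 228.4 K

228.4 K


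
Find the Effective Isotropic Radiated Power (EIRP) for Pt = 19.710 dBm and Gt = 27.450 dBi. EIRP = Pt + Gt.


EIRP = Pt + Gt = 19.710 + 27.450 = 47.16 dBm

47.16 dBm


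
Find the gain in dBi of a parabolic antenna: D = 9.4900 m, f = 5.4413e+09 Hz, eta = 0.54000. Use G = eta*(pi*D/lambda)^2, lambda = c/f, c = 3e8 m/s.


lambda = c / f = 3.0000e+08 / 5.4413e+09 = 0.05513388 m
G_linear = 0.54000 * (pi * 9.4900 / 0.05513388)^2 = 157902.4
G_dBi = 10 * log10(157902.4) = 51.98 dBi

51.98 dBi


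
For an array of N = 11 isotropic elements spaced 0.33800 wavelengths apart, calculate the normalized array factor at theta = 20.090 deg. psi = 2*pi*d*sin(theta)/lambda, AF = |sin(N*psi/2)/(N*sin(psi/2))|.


psi = 2*pi*0.33800*sin(20.090 deg) = 0.7294877 rad
AF = |sin(11*0.7294877/2) / (11*sin(0.7294877/2))| = 0.1949

0.1949


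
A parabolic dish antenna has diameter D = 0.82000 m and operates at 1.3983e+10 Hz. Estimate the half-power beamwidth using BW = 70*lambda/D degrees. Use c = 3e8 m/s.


lambda = c / f = 3.0000e+08 / 1.3983e+10 = 0.02145462 m
BW = 70 * 0.02145462 / 0.82000 = 1.831 deg

1.831 deg


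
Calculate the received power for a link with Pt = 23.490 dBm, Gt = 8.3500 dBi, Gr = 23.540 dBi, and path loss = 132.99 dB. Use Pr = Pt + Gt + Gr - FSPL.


Pr = 23.490 + 8.3500 + 23.540 - 132.99 = -77.61 dBm

-77.61 dBm


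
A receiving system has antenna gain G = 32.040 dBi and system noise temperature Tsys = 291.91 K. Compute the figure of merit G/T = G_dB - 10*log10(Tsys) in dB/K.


G/T = 32.040 - 10*log10(291.91) = 32.040 - 24.65249 = 7.388 dB/K

7.388 dB/K


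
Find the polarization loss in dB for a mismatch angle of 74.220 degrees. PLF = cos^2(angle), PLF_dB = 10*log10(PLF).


PLF_linear = cos^2(74.220 deg) = 0.07395373
PLF_dB = 10 * log10(0.07395373) = -11.31 dB

-11.31 dB


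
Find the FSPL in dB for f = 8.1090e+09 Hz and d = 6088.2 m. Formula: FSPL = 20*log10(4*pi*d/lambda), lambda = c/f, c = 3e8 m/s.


lambda = c / f = 3.0000e+08 / 8.1090e+09 = 0.03699593 m
FSPL = 20 * log10(4*pi*6088.2/0.03699593) = 126.3 dB

126.3 dB


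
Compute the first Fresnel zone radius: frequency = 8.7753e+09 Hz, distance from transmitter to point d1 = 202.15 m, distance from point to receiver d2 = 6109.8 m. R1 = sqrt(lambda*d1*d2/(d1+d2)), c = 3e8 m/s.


lambda = c / f = 3.0000e+08 / 8.7753e+09 = 0.03418687 m
R1 = sqrt(0.03418687 * 202.15 * 6109.8 / (202.15 + 6109.8)) = 2.586 m

2.586 m


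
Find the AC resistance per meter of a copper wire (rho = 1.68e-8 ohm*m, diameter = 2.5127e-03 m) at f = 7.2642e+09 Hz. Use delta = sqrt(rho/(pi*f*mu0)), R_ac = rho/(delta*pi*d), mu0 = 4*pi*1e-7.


delta = sqrt(1.68e-8 / (pi * 7.2642e+09 * 4*pi*1e-7)) = 7.653866e-07 m
R_ac = 1.68e-8 / (7.653866e-07 * pi * 2.5127e-03) = 2.781 ohm/m

2.781 ohm/m


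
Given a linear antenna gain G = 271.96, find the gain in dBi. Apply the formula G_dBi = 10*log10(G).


G_dBi = 10 * log10(271.96) = 24.35 dBi

24.35 dBi


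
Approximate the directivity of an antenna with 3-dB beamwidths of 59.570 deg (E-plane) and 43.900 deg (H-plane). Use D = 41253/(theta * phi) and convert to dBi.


D_linear = 41253 / (59.570 * 43.900) = 15.77478
D_dBi = 10 * log10(15.77478) = 11.98 dBi

11.98 dBi


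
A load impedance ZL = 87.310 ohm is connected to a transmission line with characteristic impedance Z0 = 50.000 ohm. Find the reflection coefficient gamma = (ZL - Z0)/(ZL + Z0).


gamma = (87.310 - 50.000) / (87.310 + 50.000) = 0.2717

0.2717


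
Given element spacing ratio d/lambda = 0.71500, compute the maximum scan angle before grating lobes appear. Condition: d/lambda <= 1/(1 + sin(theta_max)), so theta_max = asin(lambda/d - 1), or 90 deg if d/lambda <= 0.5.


lambda/d - 1 = 1/0.71500 - 1 = 0.3986014
theta_max = asin(0.3986014) = 23.49 deg

23.49 deg


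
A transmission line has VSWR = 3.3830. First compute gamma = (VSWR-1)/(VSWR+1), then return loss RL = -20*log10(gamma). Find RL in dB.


gamma = (3.3830 - 1) / (3.3830 + 1) = 0.5436915
RL = -20 * log10(0.5436915) = 5.293 dB

5.293 dB


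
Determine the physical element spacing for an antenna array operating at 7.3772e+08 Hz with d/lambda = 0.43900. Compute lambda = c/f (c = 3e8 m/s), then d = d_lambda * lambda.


lambda = c / f = 3.0000e+08 / 7.3772e+08 = 0.4066584 m
d = 0.43900 * 0.4066584 = 0.1785 m

0.1785 m


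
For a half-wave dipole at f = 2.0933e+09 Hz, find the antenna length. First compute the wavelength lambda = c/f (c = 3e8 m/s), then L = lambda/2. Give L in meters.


lambda = c / f = 3.0000e+08 / 2.0933e+09 = 0.1433144 m
L = lambda / 2 = 0.1433144 / 2 = 0.07166 m

0.07166 m


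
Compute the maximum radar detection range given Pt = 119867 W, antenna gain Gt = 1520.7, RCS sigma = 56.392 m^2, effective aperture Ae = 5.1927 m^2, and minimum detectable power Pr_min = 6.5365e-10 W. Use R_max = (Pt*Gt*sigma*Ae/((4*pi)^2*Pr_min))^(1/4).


R^4 = 119867*1520.7*56.392*5.1927 / ((4*pi)^2 * 6.5365e-10) = 5.171171e+17
R_max = 5.171171e+17^0.25 = 26816 m

26816 m


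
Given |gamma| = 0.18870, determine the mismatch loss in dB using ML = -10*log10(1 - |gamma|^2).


ML = -10 * log10(1 - 0.18870^2) = -10 * log10(0.96439231) = 0.1575 dB

0.1575 dB


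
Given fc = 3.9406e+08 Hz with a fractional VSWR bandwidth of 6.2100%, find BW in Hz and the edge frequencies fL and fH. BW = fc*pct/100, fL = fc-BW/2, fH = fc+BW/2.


BW = 3.9406e+08 * 6.2100/100 = 2.447113e+07 Hz
fL = 3.9406e+08 - 2.447113e+07/2 = 3.818e+08 Hz
fH = 3.9406e+08 + 2.447113e+07/2 = 4.063e+08 Hz

BW=2.447e+07 Hz, fL=3.818e+08 Hz, fH=4.063e+08 Hz


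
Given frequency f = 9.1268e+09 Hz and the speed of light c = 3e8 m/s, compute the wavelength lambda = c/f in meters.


lambda = c / f = 3.0000e+08 / 9.1268e+09 = 0.03287 m

0.03287 m


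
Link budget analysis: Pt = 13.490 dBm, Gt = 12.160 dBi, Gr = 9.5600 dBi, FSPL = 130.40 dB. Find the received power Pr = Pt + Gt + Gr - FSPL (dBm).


Pr = 13.490 + 12.160 + 9.5600 - 130.40 = -95.19 dBm

-95.19 dBm


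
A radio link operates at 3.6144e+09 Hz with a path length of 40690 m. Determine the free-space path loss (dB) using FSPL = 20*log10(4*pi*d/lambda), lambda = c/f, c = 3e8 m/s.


lambda = c / f = 3.0000e+08 / 3.6144e+09 = 0.08300133 m
FSPL = 20 * log10(4*pi*40690/0.08300133) = 135.8 dB

135.8 dB


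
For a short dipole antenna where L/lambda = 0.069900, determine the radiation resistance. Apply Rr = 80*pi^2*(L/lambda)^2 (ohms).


Rr = 80 * pi^2 * (0.069900)^2 = 80 * 9.869604 * 4.886010e-03 = 3.858 ohm

3.858 ohm


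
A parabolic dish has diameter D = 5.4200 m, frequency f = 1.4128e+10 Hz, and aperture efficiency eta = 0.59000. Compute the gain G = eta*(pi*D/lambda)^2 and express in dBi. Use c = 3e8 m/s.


lambda = c / f = 3.0000e+08 / 1.4128e+10 = 0.02123443 m
G_linear = 0.59000 * (pi * 5.4200 / 0.02123443)^2 = 379375.4
G_dBi = 10 * log10(379375.4) = 55.79 dBi

55.79 dBi


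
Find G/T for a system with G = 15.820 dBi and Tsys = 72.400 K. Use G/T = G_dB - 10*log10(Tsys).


G/T = 15.820 - 10*log10(72.400) = 15.820 - 18.59739 = -2.777 dB/K

-2.777 dB/K


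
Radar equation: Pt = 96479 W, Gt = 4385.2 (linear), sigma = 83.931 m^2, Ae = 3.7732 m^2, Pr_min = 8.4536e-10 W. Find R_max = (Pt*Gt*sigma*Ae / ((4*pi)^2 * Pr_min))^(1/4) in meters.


R^4 = 96479*4385.2*83.931*3.7732 / ((4*pi)^2 * 8.4536e-10) = 1.003675e+18
R_max = 1.003675e+18^0.25 = 31652 m

31652 m


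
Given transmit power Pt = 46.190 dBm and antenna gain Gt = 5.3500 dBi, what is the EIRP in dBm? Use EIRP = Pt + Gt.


EIRP = Pt + Gt = 46.190 + 5.3500 = 51.54 dBm

51.54 dBm


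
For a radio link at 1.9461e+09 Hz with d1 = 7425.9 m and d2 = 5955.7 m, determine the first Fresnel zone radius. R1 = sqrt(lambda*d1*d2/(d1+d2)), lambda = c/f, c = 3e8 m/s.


lambda = c / f = 3.0000e+08 / 1.9461e+09 = 0.1541545 m
R1 = sqrt(0.1541545 * 7425.9 * 5955.7 / (7425.9 + 5955.7)) = 22.57 m

22.57 m


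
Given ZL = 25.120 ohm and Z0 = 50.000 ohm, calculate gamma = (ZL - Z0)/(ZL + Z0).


gamma = (25.120 - 50.000) / (25.120 + 50.000) = -0.3312

-0.3312


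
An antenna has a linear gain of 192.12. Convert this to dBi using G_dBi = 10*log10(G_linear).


G_dBi = 10 * log10(192.12) = 22.84 dBi

22.84 dBi


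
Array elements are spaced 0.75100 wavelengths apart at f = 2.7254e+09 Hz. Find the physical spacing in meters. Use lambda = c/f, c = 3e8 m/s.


lambda = c / f = 3.0000e+08 / 2.7254e+09 = 0.1100756 m
d = 0.75100 * 0.1100756 = 0.08267 m

0.08267 m


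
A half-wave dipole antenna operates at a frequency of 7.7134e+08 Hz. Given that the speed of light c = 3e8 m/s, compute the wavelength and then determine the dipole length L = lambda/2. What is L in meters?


lambda = c / f = 3.0000e+08 / 7.7134e+08 = 0.3889335 m
L = lambda / 2 = 0.3889335 / 2 = 0.1945 m

0.1945 m


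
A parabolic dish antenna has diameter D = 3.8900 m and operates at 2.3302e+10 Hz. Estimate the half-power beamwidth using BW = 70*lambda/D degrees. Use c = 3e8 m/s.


lambda = c / f = 3.0000e+08 / 2.3302e+10 = 0.01287443 m
BW = 70 * 0.01287443 / 3.8900 = 0.2317 deg

0.2317 deg


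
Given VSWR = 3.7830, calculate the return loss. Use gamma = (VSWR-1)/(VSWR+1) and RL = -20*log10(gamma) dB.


gamma = (3.7830 - 1) / (3.7830 + 1) = 0.5818524
RL = -20 * log10(0.5818524) = 4.704 dB

4.704 dB


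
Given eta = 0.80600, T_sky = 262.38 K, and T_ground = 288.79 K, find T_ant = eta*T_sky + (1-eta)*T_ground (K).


T_ant = 0.80600 * 262.38 + (1 - 0.80600) * 288.79 = 267.5 K

267.5 K


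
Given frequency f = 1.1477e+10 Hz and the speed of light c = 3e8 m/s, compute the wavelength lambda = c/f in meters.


lambda = c / f = 3.0000e+08 / 1.1477e+10 = 0.02614 m

0.02614 m


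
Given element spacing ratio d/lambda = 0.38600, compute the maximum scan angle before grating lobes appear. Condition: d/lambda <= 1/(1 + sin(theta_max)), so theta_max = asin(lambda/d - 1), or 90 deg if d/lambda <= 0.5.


lambda/d - 1 = 1/0.38600 - 1 = 1.590674 >= 1
d/lambda <= 0.5, so the array can scan to endfire without grating lobes: theta_max = 90 deg

90 deg


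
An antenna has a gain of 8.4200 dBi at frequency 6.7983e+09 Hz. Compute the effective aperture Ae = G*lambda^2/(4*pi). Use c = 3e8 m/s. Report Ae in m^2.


lambda = c / f = 3.0000e+08 / 6.7983e+09 = 0.04412868 m
G_linear = 10^(8.4200/10) = 6.950243
Ae = G_linear * lambda^2 / (4*pi) = 6.950243 * 0.04412868^2 / (4*pi) = 1.077e-03 m^2

1.077e-03 m^2


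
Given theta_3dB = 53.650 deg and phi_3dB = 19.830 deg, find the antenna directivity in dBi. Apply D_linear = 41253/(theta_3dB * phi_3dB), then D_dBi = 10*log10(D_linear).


D_linear = 41253 / (53.650 * 19.830) = 38.77601
D_dBi = 10 * log10(38.77601) = 15.89 dBi

15.89 dBi


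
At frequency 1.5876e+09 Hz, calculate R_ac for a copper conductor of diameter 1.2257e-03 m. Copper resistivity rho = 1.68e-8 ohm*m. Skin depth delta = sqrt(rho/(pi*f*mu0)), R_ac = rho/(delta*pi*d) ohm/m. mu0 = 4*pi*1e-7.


delta = sqrt(1.68e-8 / (pi * 1.5876e+09 * 4*pi*1e-7)) = 1.637209e-06 m
R_ac = 1.68e-8 / (1.637209e-06 * pi * 1.2257e-03) = 2.665 ohm/m

2.665 ohm/m


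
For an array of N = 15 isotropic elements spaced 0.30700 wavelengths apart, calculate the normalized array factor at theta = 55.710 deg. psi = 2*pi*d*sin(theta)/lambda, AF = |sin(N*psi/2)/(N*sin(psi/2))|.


psi = 2*pi*0.30700*sin(55.710 deg) = 1.593682 rad
AF = |sin(15*1.593682/2) / (15*sin(1.593682/2))| = 0.05369

0.05369


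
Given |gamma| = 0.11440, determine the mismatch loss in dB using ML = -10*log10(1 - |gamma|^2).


ML = -10 * log10(1 - 0.11440^2) = -10 * log10(0.98691264) = 0.05721 dB

0.05721 dB


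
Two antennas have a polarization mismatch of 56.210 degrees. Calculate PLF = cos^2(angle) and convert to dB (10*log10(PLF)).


PLF_linear = cos^2(56.210 deg) = 0.3093035
PLF_dB = 10 * log10(0.3093035) = -5.096 dB

-5.096 dB


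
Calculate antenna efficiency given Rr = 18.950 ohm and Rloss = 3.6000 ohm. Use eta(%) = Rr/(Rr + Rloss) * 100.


eta = 18.950 / (18.950 + 3.6000) * 100 = 84.04%

84.04%


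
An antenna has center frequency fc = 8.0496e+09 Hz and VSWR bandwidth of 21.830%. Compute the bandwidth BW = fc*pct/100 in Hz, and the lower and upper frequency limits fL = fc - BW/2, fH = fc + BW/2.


BW = 8.0496e+09 * 21.830/100 = 1.757228e+09 Hz
fL = 8.0496e+09 - 1.757228e+09/2 = 7.171e+09 Hz
fH = 8.0496e+09 + 1.757228e+09/2 = 8.928e+09 Hz

BW=1.757e+09 Hz, fL=7.171e+09 Hz, fH=8.928e+09 Hz


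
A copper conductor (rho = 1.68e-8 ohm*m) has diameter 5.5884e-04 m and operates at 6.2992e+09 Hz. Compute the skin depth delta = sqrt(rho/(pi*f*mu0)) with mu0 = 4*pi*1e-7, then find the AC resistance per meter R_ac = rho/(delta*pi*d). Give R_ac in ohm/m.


delta = sqrt(1.68e-8 / (pi * 6.2992e+09 * 4*pi*1e-7)) = 8.219248e-07 m
R_ac = 1.68e-8 / (8.219248e-07 * pi * 5.5884e-04) = 11.64 ohm/m

11.64 ohm/m


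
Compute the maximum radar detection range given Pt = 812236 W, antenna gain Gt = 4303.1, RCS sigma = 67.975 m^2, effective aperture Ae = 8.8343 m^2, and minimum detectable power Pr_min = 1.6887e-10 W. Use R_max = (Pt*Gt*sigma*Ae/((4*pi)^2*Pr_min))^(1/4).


R^4 = 812236*4303.1*67.975*8.8343 / ((4*pi)^2 * 1.6887e-10) = 7.870690e+19
R_max = 7.870690e+19^0.25 = 94190 m

94190 m


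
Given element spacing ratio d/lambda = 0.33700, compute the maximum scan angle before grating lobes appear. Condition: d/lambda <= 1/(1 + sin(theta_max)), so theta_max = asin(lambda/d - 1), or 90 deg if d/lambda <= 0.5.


lambda/d - 1 = 1/0.33700 - 1 = 1.967359 >= 1
d/lambda <= 0.5, so the array can scan to endfire without grating lobes: theta_max = 90 deg

90 deg


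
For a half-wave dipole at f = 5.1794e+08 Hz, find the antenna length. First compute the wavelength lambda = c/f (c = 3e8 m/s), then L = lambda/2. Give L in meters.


lambda = c / f = 3.0000e+08 / 5.1794e+08 = 0.5792177 m
L = lambda / 2 = 0.5792177 / 2 = 0.2896 m

0.2896 m


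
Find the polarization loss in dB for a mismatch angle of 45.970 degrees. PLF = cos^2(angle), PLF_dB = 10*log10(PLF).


PLF_linear = cos^2(45.970 deg) = 0.4830735
PLF_dB = 10 * log10(0.4830735) = -3.160 dB

-3.160 dB


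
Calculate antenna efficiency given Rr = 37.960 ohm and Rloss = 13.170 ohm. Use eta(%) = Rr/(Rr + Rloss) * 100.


eta = 37.960 / (37.960 + 13.170) * 100 = 74.24%

74.24%


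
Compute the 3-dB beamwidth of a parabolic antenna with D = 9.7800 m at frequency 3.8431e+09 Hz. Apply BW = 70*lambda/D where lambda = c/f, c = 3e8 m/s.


lambda = c / f = 3.0000e+08 / 3.8431e+09 = 0.07806198 m
BW = 70 * 0.07806198 / 9.7800 = 0.5587 deg

0.5587 deg


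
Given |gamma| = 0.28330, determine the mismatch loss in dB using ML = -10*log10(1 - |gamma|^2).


ML = -10 * log10(1 - 0.28330^2) = -10 * log10(0.91974111) = 0.3633 dB

0.3633 dB


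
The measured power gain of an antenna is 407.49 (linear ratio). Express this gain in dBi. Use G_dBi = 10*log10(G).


G_dBi = 10 * log10(407.49) = 26.10 dBi

26.10 dBi


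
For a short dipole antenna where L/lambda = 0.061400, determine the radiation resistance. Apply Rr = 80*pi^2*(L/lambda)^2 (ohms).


Rr = 80 * pi^2 * (0.061400)^2 = 80 * 9.869604 * 3.769960e-03 = 2.977 ohm

2.977 ohm


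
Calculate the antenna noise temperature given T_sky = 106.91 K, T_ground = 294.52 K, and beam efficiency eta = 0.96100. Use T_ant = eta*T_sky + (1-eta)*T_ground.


T_ant = 0.96100 * 106.91 + (1 - 0.96100) * 294.52 = 114.2 K

114.2 K


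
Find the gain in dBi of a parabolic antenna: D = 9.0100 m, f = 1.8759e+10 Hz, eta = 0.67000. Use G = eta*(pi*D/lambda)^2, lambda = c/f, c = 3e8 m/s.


lambda = c / f = 3.0000e+08 / 1.8759e+10 = 0.01599232 m
G_linear = 0.67000 * (pi * 9.0100 / 0.01599232)^2 = 2.098946e+06
G_dBi = 10 * log10(2.098946e+06) = 63.22 dBi

63.22 dBi


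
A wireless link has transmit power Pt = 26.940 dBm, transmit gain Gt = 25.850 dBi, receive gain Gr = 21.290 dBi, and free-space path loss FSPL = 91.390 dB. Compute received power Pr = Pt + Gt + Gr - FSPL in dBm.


Pr = 26.940 + 25.850 + 21.290 - 91.390 = -17.31 dBm

-17.31 dBm


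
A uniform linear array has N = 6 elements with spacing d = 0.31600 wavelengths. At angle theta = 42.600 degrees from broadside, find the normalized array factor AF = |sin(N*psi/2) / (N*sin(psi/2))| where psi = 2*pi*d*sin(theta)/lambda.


psi = 2*pi*0.31600*sin(42.600 deg) = 1.343928 rad
AF = |sin(6*1.343928/2) / (6*sin(1.343928/2))| = 0.2081

0.2081


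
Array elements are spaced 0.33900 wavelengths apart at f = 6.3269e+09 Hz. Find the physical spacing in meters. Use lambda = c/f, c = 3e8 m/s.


lambda = c / f = 3.0000e+08 / 6.3269e+09 = 0.04741659 m
d = 0.33900 * 0.04741659 = 0.01607 m

0.01607 m


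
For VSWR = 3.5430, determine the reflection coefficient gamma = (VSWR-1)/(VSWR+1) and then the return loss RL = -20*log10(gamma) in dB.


gamma = (3.5430 - 1) / (3.5430 + 1) = 0.5597623
RL = -20 * log10(0.5597623) = 5.040 dB

5.040 dB


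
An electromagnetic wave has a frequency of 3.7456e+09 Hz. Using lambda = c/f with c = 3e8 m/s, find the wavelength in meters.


lambda = c / f = 3.0000e+08 / 3.7456e+09 = 0.08009 m

0.08009 m


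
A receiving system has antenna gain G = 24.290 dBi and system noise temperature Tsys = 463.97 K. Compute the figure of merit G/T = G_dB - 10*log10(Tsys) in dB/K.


G/T = 24.290 - 10*log10(463.97) = 24.290 - 26.66490 = -2.375 dB/K

-2.375 dB/K


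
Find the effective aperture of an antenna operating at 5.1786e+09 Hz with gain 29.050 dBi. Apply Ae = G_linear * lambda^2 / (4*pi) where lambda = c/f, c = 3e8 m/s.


lambda = c / f = 3.0000e+08 / 5.1786e+09 = 0.05793071 m
G_linear = 10^(29.050/10) = 803.5261
Ae = G_linear * lambda^2 / (4*pi) = 803.5261 * 0.05793071^2 / (4*pi) = 0.2146 m^2

0.2146 m^2


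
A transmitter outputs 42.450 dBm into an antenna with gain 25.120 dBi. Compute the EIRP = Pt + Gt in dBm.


EIRP = Pt + Gt = 42.450 + 25.120 = 67.57 dBm

67.57 dBm


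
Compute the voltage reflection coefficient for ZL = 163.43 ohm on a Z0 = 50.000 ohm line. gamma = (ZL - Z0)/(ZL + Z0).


gamma = (163.43 - 50.000) / (163.43 + 50.000) = 0.5315

0.5315


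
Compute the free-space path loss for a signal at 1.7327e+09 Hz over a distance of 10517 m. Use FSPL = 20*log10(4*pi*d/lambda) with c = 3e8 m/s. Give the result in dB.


lambda = c / f = 3.0000e+08 / 1.7327e+09 = 0.1731402 m
FSPL = 20 * log10(4*pi*10517/0.1731402) = 117.7 dB

117.7 dB


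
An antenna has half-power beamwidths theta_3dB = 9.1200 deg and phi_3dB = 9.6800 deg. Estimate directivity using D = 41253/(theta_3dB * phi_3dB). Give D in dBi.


D_linear = 41253 / (9.1200 * 9.6800) = 467.2888
D_dBi = 10 * log10(467.2888) = 26.70 dBi

26.70 dBi


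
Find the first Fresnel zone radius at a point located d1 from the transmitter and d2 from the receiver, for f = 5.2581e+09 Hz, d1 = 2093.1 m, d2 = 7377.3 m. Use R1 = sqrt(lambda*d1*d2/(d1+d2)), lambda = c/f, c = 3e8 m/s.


lambda = c / f = 3.0000e+08 / 5.2581e+09 = 0.05705483 m
R1 = sqrt(0.05705483 * 2093.1 * 7377.3 / (2093.1 + 7377.3)) = 9.645 m

9.645 m


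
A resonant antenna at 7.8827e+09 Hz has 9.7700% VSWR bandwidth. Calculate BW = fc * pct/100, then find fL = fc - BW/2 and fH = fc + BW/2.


BW = 7.8827e+09 * 9.7700/100 = 7.701398e+08 Hz
fL = 7.8827e+09 - 7.701398e+08/2 = 7.498e+09 Hz
fH = 7.8827e+09 + 7.701398e+08/2 = 8.268e+09 Hz

BW=7.701e+08 Hz, fL=7.498e+09 Hz, fH=8.268e+09 Hz


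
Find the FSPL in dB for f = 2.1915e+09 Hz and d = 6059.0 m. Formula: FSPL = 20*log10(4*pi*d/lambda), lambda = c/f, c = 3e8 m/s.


lambda = c / f = 3.0000e+08 / 2.1915e+09 = 0.1368925 m
FSPL = 20 * log10(4*pi*6059.0/0.1368925) = 114.9 dB

114.9 dB


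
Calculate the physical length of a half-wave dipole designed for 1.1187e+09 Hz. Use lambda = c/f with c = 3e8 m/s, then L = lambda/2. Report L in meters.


lambda = c / f = 3.0000e+08 / 1.1187e+09 = 0.2681684 m
L = lambda / 2 = 0.2681684 / 2 = 0.1341 m

0.1341 m


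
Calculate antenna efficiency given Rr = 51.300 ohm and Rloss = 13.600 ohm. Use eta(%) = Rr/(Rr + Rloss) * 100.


eta = 51.300 / (51.300 + 13.600) * 100 = 79.04%

79.04%


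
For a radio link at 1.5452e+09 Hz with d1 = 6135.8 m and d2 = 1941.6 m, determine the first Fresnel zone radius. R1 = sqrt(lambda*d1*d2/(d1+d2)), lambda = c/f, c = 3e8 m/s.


lambda = c / f = 3.0000e+08 / 1.5452e+09 = 0.1941496 m
R1 = sqrt(0.1941496 * 6135.8 * 1941.6 / (6135.8 + 1941.6)) = 16.92 m

16.92 m


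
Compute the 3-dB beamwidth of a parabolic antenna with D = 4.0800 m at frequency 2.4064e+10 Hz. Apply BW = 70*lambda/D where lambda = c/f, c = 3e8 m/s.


lambda = c / f = 3.0000e+08 / 2.4064e+10 = 0.01246676 m
BW = 70 * 0.01246676 / 4.0800 = 0.2139 deg

0.2139 deg


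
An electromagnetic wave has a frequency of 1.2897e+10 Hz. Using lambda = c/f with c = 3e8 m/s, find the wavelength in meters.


lambda = c / f = 3.0000e+08 / 1.2897e+10 = 0.02326 m

0.02326 m


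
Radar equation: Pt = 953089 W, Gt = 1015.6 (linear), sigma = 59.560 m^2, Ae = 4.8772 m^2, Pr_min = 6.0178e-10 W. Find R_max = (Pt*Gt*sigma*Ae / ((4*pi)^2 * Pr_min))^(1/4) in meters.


R^4 = 953089*1015.6*59.560*4.8772 / ((4*pi)^2 * 6.0178e-10) = 2.958857e+18
R_max = 2.958857e+18^0.25 = 41474 m

41474 m


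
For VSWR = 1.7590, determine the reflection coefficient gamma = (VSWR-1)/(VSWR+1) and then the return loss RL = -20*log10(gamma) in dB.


gamma = (1.7590 - 1) / (1.7590 + 1) = 0.2750997
RL = -20 * log10(0.2750997) = 11.21 dB

11.21 dB


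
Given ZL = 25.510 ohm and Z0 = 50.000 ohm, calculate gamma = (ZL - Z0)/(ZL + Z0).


gamma = (25.510 - 50.000) / (25.510 + 50.000) = -0.3243

-0.3243


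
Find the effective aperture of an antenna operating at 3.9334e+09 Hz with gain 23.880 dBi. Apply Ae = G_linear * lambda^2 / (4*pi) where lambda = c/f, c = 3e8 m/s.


lambda = c / f = 3.0000e+08 / 3.9334e+09 = 0.07626989 m
G_linear = 10^(23.880/10) = 244.3431
Ae = G_linear * lambda^2 / (4*pi) = 244.3431 * 0.07626989^2 / (4*pi) = 0.1131 m^2

0.1131 m^2


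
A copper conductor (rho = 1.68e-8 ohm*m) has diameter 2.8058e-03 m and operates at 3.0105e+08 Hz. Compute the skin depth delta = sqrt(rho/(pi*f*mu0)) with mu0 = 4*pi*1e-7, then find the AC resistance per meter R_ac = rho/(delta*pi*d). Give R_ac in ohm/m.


delta = sqrt(1.68e-8 / (pi * 3.0105e+08 * 4*pi*1e-7)) = 3.759720e-06 m
R_ac = 1.68e-8 / (3.759720e-06 * pi * 2.8058e-03) = 0.5069 ohm/m

0.5069 ohm/m


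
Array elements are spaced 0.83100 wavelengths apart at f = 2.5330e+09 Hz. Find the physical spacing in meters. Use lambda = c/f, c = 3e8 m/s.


lambda = c / f = 3.0000e+08 / 2.5330e+09 = 0.1184366 m
d = 0.83100 * 0.1184366 = 0.09842 m

0.09842 m


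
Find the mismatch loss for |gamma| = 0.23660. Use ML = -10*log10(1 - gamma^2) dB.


ML = -10 * log10(1 - 0.23660^2) = -10 * log10(0.94402044) = 0.2502 dB

0.2502 dB


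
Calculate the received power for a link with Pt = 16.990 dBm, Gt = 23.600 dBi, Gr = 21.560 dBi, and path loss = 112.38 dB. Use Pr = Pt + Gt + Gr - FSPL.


Pr = 16.990 + 23.600 + 21.560 - 112.38 = -50.23 dBm

-50.23 dBm


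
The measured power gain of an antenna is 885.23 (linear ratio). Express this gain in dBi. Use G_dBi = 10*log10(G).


G_dBi = 10 * log10(885.23) = 29.47 dBi

29.47 dBi


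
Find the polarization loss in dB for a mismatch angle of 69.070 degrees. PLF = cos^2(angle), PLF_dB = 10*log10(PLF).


PLF_linear = cos^2(69.070 deg) = 0.1276112
PLF_dB = 10 * log10(0.1276112) = -8.941 dB

-8.941 dB


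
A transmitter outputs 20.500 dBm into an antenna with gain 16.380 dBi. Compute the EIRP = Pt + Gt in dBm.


EIRP = Pt + Gt = 20.500 + 16.380 = 36.88 dBm

36.88 dBm


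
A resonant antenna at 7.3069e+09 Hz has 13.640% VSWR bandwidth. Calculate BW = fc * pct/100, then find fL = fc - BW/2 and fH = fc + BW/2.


BW = 7.3069e+09 * 13.640/100 = 9.966612e+08 Hz
fL = 7.3069e+09 - 9.966612e+08/2 = 6.809e+09 Hz
fH = 7.3069e+09 + 9.966612e+08/2 = 7.805e+09 Hz

BW=9.967e+08 Hz, fL=6.809e+09 Hz, fH=7.805e+09 Hz


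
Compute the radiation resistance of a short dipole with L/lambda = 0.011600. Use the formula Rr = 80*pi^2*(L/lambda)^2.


Rr = 80 * pi^2 * (0.011600)^2 = 80 * 9.869604 * 1.345600e-04 = 0.1062 ohm

0.1062 ohm


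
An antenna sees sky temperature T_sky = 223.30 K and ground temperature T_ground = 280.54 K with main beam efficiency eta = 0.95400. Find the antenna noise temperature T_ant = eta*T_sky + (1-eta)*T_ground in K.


T_ant = 0.95400 * 223.30 + (1 - 0.95400) * 280.54 = 225.9 K

225.9 K


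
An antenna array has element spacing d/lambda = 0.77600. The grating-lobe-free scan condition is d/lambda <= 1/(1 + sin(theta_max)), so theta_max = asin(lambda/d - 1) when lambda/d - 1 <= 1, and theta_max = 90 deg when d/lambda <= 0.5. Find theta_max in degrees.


lambda/d - 1 = 1/0.77600 - 1 = 0.2886598
theta_max = asin(0.2886598) = 16.78 deg

16.78 deg


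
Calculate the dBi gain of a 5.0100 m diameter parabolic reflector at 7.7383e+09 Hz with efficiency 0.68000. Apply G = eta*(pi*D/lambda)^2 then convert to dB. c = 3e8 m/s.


lambda = c / f = 3.0000e+08 / 7.7383e+09 = 0.03876820 m
G_linear = 0.68000 * (pi * 5.0100 / 0.03876820)^2 = 112081.2
G_dBi = 10 * log10(112081.2) = 50.50 dBi

50.50 dBi


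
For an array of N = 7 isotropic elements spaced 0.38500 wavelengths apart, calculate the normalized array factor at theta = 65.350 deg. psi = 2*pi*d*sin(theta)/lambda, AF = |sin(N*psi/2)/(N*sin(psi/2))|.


psi = 2*pi*0.38500*sin(65.350 deg) = 2.198586 rad
AF = |sin(7*2.198586/2) / (7*sin(2.198586/2))| = 0.1583

0.1583


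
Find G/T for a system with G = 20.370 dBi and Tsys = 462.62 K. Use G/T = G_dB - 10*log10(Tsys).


G/T = 20.370 - 10*log10(462.62) = 20.370 - 26.65224 = -6.282 dB/K

-6.282 dB/K


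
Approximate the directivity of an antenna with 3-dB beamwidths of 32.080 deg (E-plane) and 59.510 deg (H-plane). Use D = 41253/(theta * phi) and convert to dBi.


D_linear = 41253 / (32.080 * 59.510) = 21.60883
D_dBi = 10 * log10(21.60883) = 13.35 dBi

13.35 dBi


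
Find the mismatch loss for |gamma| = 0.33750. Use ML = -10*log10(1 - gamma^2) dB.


ML = -10 * log10(1 - 0.33750^2) = -10 * log10(0.88609375) = 0.5252 dB

0.5252 dB


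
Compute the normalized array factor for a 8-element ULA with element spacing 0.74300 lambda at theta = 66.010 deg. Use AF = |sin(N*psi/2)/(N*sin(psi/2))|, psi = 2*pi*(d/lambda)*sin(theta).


psi = 2*pi*0.74300*sin(66.010 deg) = 4.265133 rad
AF = |sin(8*4.265133/2) / (8*sin(4.265133/2))| = 0.1442

0.1442


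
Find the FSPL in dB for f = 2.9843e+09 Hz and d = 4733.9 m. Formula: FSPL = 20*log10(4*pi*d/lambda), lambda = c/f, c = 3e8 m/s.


lambda = c / f = 3.0000e+08 / 2.9843e+09 = 0.1005261 m
FSPL = 20 * log10(4*pi*4733.9/0.1005261) = 115.4 dB

115.4 dB


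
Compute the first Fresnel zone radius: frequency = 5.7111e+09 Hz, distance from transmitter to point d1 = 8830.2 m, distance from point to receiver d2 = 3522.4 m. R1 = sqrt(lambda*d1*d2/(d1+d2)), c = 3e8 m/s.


lambda = c / f = 3.0000e+08 / 5.7111e+09 = 0.05252929 m
R1 = sqrt(0.05252929 * 8830.2 * 3522.4 / (8830.2 + 3522.4)) = 11.50 m

11.50 m


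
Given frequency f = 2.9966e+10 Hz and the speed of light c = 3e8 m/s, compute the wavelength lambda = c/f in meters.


lambda = c / f = 3.0000e+08 / 2.9966e+10 = 0.01001 m

0.01001 m


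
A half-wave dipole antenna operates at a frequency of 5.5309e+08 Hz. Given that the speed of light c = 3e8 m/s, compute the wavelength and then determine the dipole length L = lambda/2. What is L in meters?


lambda = c / f = 3.0000e+08 / 5.5309e+08 = 0.5424072 m
L = lambda / 2 = 0.5424072 / 2 = 0.2712 m

0.2712 m


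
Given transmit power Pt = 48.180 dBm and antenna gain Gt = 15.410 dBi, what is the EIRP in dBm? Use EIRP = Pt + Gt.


EIRP = Pt + Gt = 48.180 + 15.410 = 63.59 dBm

63.59 dBm


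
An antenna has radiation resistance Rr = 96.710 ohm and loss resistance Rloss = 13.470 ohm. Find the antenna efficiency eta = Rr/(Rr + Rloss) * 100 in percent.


eta = 96.710 / (96.710 + 13.470) * 100 = 87.77%

87.77%


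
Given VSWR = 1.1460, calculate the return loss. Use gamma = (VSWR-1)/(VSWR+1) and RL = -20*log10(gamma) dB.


gamma = (1.1460 - 1) / (1.1460 + 1) = 0.06803355
RL = -20 * log10(0.06803355) = 23.35 dB

23.35 dB


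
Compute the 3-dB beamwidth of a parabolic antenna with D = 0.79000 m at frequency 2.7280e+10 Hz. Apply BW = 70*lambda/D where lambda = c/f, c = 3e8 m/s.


lambda = c / f = 3.0000e+08 / 2.7280e+10 = 0.01099707 m
BW = 70 * 0.01099707 / 0.79000 = 0.9744 deg

0.9744 deg


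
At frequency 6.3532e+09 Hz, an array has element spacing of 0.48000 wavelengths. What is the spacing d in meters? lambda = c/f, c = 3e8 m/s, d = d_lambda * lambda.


lambda = c / f = 3.0000e+08 / 6.3532e+09 = 0.04722030 m
d = 0.48000 * 0.04722030 = 0.02267 m

0.02267 m


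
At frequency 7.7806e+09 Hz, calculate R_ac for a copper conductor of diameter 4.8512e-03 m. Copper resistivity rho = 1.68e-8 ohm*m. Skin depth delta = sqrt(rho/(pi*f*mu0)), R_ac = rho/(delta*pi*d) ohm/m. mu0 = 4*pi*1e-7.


delta = sqrt(1.68e-8 / (pi * 7.7806e+09 * 4*pi*1e-7)) = 7.395512e-07 m
R_ac = 1.68e-8 / (7.395512e-07 * pi * 4.8512e-03) = 1.491 ohm/m

1.491 ohm/m


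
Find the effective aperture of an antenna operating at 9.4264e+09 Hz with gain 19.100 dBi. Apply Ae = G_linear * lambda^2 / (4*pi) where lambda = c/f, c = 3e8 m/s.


lambda = c / f = 3.0000e+08 / 9.4264e+09 = 0.03182551 m
G_linear = 10^(19.100/10) = 81.28305
Ae = G_linear * lambda^2 / (4*pi) = 81.28305 * 0.03182551^2 / (4*pi) = 6.552e-03 m^2

6.552e-03 m^2


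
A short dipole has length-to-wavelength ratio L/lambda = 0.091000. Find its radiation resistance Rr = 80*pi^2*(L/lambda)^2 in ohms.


Rr = 80 * pi^2 * (0.091000)^2 = 80 * 9.869604 * 8.281000e-03 = 6.538 ohm

6.538 ohm


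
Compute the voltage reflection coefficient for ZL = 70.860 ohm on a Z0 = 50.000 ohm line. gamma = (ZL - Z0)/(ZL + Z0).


gamma = (70.860 - 50.000) / (70.860 + 50.000) = 0.1726

0.1726


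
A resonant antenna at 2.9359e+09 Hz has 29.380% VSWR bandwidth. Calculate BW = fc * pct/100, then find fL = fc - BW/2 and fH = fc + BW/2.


BW = 2.9359e+09 * 29.380/100 = 8.625674e+08 Hz
fL = 2.9359e+09 - 8.625674e+08/2 = 2.505e+09 Hz
fH = 2.9359e+09 + 8.625674e+08/2 = 3.367e+09 Hz

BW=8.626e+08 Hz, fL=2.505e+09 Hz, fH=3.367e+09 Hz


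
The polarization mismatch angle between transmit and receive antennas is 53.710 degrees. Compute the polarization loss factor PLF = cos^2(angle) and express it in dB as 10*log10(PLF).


PLF_linear = cos^2(53.710 deg) = 0.3503131
PLF_dB = 10 * log10(0.3503131) = -4.555 dB

-4.555 dB


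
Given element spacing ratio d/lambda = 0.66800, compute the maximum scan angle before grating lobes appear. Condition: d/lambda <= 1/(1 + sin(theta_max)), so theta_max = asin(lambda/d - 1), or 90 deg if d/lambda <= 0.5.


lambda/d - 1 = 1/0.66800 - 1 = 0.4970060
theta_max = asin(0.4970060) = 29.80 deg

29.80 deg


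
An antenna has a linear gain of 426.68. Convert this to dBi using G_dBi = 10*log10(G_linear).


G_dBi = 10 * log10(426.68) = 26.30 dBi

26.30 dBi


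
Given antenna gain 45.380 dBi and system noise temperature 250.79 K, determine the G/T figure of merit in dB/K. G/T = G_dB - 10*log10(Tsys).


G/T = 45.380 - 10*log10(250.79) = 45.380 - 23.99310 = 21.39 dB/K

21.39 dB/K


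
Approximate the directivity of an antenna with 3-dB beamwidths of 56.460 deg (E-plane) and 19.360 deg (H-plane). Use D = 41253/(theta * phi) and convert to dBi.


D_linear = 41253 / (56.460 * 19.360) = 37.74064
D_dBi = 10 * log10(37.74064) = 15.77 dBi

15.77 dBi


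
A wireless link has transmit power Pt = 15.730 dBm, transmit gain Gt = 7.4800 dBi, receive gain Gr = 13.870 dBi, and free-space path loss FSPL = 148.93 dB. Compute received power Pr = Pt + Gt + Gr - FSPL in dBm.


Pr = 15.730 + 7.4800 + 13.870 - 148.93 = -111.85 dBm

-111.85 dBm


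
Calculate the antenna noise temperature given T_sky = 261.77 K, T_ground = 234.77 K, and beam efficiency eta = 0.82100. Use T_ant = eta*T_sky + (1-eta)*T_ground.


T_ant = 0.82100 * 261.77 + (1 - 0.82100) * 234.77 = 256.9 K

256.9 K


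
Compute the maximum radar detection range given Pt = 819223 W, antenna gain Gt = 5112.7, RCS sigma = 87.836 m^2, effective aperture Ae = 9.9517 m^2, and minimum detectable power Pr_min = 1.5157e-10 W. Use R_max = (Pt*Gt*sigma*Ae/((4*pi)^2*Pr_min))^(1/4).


R^4 = 819223*5112.7*87.836*9.9517 / ((4*pi)^2 * 1.5157e-10) = 1.529640e+20
R_max = 1.529640e+20^0.25 = 111211 m

111211 m


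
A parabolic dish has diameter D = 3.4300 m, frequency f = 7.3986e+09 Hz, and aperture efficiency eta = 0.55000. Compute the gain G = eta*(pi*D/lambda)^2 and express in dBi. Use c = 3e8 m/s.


lambda = c / f = 3.0000e+08 / 7.3986e+09 = 0.04054821 m
G_linear = 0.55000 * (pi * 3.4300 / 0.04054821)^2 = 38842.51
G_dBi = 10 * log10(38842.51) = 45.89 dBi

45.89 dBi


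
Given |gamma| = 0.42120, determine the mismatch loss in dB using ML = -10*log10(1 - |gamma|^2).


ML = -10 * log10(1 - 0.42120^2) = -10 * log10(0.82259056) = 0.8482 dB

0.8482 dB


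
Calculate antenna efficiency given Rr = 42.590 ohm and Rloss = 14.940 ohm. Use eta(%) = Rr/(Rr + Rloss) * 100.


eta = 42.590 / (42.590 + 14.940) * 100 = 74.03%

74.03%


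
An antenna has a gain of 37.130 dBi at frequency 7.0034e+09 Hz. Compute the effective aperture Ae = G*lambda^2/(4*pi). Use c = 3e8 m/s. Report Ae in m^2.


lambda = c / f = 3.0000e+08 / 7.0034e+09 = 0.04283634 m
G_linear = 10^(37.130/10) = 5164.164
Ae = G_linear * lambda^2 / (4*pi) = 5164.164 * 0.04283634^2 / (4*pi) = 0.7541 m^2

0.7541 m^2


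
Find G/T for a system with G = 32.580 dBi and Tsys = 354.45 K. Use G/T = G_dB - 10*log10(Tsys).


G/T = 32.580 - 10*log10(354.45) = 32.580 - 25.49555 = 7.084 dB/K

7.084 dB/K


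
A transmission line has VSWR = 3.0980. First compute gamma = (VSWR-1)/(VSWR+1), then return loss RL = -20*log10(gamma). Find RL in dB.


gamma = (3.0980 - 1) / (3.0980 + 1) = 0.5119571
RL = -20 * log10(0.5119571) = 5.815 dB

5.815 dB


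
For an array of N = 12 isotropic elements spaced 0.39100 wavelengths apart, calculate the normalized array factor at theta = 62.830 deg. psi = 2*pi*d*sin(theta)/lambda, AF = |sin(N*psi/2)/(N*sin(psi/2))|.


psi = 2*pi*0.39100*sin(62.830 deg) = 2.185640 rad
AF = |sin(12*2.185640/2) / (12*sin(2.185640/2))| = 0.04885

0.04885


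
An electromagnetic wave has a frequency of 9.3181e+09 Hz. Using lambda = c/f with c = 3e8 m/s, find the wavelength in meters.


lambda = c / f = 3.0000e+08 / 9.3181e+09 = 0.03220 m

0.03220 m


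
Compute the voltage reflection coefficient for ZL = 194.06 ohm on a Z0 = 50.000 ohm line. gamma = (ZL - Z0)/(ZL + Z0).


gamma = (194.06 - 50.000) / (194.06 + 50.000) = 0.5903

0.5903


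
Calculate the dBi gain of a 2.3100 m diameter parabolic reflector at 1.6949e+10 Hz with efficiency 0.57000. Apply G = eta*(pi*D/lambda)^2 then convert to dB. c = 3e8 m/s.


lambda = c / f = 3.0000e+08 / 1.6949e+10 = 0.01770016 m
G_linear = 0.57000 * (pi * 2.3100 / 0.01770016)^2 = 95817.35
G_dBi = 10 * log10(95817.35) = 49.81 dBi

49.81 dBi


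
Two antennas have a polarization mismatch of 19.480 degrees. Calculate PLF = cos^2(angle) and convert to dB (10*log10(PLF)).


PLF_linear = cos^2(19.480 deg) = 0.8887926
PLF_dB = 10 * log10(0.8887926) = -0.5120 dB

-0.5120 dB


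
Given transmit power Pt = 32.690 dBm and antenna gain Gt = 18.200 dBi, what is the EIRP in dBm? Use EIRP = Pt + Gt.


EIRP = Pt + Gt = 32.690 + 18.200 = 50.89 dBm

50.89 dBm


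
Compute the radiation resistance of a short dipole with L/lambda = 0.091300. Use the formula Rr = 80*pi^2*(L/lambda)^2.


Rr = 80 * pi^2 * (0.091300)^2 = 80 * 9.869604 * 8.335690e-03 = 6.582 ohm

6.582 ohm


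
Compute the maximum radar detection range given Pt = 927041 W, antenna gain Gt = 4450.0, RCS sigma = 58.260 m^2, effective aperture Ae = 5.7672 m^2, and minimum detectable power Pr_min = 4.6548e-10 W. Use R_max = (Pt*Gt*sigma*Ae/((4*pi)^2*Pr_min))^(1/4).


R^4 = 927041*4450.0*58.260*5.7672 / ((4*pi)^2 * 4.6548e-10) = 1.885705e+19
R_max = 1.885705e+19^0.25 = 65897 m

65897 m


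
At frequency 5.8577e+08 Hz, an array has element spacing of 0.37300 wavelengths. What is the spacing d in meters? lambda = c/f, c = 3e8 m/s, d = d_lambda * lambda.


lambda = c / f = 3.0000e+08 / 5.8577e+08 = 0.5121464 m
d = 0.37300 * 0.5121464 = 0.1910 m

0.1910 m


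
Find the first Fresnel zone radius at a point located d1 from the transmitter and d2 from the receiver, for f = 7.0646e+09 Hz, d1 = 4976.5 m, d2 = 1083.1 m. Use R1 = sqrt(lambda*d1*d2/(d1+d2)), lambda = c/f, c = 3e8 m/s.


lambda = c / f = 3.0000e+08 / 7.0646e+09 = 0.04246525 m
R1 = sqrt(0.04246525 * 4976.5 * 1083.1 / (4976.5 + 1083.1)) = 6.146 m

6.146 m


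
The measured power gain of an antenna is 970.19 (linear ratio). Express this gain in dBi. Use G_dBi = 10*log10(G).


G_dBi = 10 * log10(970.19) = 29.87 dBi

29.87 dBi
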